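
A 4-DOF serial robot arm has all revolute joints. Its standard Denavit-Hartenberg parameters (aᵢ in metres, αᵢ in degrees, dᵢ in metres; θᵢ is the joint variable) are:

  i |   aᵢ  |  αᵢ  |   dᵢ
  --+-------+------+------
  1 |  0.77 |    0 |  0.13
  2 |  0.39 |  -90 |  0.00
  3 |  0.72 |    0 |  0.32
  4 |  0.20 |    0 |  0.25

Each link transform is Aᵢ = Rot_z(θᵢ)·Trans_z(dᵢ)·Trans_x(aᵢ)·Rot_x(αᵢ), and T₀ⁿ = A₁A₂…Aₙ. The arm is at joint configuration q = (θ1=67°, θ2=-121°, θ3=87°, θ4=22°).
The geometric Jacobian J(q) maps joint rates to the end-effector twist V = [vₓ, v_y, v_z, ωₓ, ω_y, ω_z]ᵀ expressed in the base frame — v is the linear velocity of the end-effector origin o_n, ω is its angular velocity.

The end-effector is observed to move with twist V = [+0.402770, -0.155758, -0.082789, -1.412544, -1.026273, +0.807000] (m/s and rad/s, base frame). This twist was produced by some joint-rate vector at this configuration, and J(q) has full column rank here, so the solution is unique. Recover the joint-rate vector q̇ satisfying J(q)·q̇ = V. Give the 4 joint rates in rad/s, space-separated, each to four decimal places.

o_n = [0.9751, 0.7505, -0.7781]
J₁: ẑ×o_n = [-0.7505, 0.9751, 0.0000], ω = ẑ
J2: z=[0.0000, 0.0000, 1.0000] o=[0.3009, 0.7088, 0.1300] → [-0.0417, 0.6743, 0.0000, 0.0000, 0.0000, 1.0000]
J3: z=[0.8090, 0.5878, 0.0000] o=[0.5301, 0.3933, 0.1300] → [-0.5338, 0.7347, 0.0274, 0.8090, 0.5878, 0.0000]
J4: z=[0.8090, 0.5878, 0.0000] o=[0.8111, 0.5509, -0.5890] → [-0.1112, 0.1530, 0.0651, 0.8090, 0.5878, 0.0000]
q̇ = J⁺·V = [0.1470, 0.6600, -0.8200, -0.9260]

0.1470 0.6600 -0.8200 -0.9260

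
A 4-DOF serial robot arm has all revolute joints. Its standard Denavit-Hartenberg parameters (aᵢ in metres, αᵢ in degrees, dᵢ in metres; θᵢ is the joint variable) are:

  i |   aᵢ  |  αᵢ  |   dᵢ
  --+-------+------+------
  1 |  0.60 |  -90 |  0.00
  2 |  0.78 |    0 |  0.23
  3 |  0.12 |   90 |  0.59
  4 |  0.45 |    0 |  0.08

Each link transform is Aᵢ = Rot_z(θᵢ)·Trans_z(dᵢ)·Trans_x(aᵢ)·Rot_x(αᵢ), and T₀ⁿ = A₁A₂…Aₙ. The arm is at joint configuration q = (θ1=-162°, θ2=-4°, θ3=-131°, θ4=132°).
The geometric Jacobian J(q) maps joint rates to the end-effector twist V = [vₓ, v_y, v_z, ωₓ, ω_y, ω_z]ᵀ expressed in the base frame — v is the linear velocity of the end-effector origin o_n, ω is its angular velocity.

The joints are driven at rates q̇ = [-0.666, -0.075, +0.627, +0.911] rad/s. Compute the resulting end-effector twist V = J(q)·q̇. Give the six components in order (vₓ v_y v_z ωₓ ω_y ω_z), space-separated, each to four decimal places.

-1.2184 0.9077 -0.1965 0.7832 -0.3259 -1.3102

o_n = [-1.0219, -1.5459, -0.1302]
J₁: ẑ×o_n = [1.5459, -1.0219, 0.0000], ω = ẑ
J2: z=[0.3090, -0.9511, 0.0000] o=[-0.5706, -0.1854, 0.0000] → [0.1238, 0.0402, -0.8496, 0.3090, -0.9511, 0.0000]
J3: z=[0.3090, -0.9511, 0.0000] o=[-1.2396, -0.6446, 0.0544] → [0.1756, 0.0571, -0.0715, 0.3090, -0.9511, 0.0000]
J4: z=[0.6725, 0.2185, -0.7071] o=[-0.9766, -1.1795, 0.1393] → [-0.3179, 0.2133, -0.2365, 0.6725, 0.2185, -0.7071]
V = J·q̇ = [-1.2184, 0.9077, -0.1965, 0.7832, -0.3259, -1.3102]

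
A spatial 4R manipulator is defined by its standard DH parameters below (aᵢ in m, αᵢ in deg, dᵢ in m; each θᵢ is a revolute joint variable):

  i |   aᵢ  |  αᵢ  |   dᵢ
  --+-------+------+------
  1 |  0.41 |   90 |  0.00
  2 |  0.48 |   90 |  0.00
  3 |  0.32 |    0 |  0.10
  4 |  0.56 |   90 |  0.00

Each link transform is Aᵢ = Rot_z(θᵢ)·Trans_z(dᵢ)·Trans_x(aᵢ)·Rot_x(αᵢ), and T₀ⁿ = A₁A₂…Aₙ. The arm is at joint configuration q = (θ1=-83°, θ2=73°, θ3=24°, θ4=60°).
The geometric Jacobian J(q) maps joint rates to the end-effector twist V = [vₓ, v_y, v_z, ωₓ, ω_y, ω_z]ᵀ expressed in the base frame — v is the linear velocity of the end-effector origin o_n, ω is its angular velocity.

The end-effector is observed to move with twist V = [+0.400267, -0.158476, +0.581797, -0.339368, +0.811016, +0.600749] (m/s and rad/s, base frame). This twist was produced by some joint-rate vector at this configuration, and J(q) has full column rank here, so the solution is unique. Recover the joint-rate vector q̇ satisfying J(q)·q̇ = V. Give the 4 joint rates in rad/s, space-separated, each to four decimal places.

0.3420 0.2380 -0.2400 -0.6450

o_n = [-0.5907, -0.8267, 0.7653]
J₁: ẑ×o_n = [0.8267, -0.5907, 0.0000], ω = ẑ
J2: z=[-0.9925, -0.1219, 0.0000] o=[0.0500, -0.4069, 0.0000] → [-0.0933, 0.7596, 0.3386, -0.9925, -0.1219, 0.0000]
J3: z=[0.1165, -0.9492, -0.2924] o=[0.0671, -0.5462, 0.4590] → [-0.3727, 0.1566, -0.6571, 0.1165, -0.9492, -0.2924]
J4: z=[0.1165, -0.9492, -0.2924] o=[-0.0400, -0.7418, 0.7094] → [-0.0779, 0.1545, -0.5326, 0.1165, -0.9492, -0.2924]
q̇ = J⁺·V = [0.3420, 0.2380, -0.2400, -0.6450]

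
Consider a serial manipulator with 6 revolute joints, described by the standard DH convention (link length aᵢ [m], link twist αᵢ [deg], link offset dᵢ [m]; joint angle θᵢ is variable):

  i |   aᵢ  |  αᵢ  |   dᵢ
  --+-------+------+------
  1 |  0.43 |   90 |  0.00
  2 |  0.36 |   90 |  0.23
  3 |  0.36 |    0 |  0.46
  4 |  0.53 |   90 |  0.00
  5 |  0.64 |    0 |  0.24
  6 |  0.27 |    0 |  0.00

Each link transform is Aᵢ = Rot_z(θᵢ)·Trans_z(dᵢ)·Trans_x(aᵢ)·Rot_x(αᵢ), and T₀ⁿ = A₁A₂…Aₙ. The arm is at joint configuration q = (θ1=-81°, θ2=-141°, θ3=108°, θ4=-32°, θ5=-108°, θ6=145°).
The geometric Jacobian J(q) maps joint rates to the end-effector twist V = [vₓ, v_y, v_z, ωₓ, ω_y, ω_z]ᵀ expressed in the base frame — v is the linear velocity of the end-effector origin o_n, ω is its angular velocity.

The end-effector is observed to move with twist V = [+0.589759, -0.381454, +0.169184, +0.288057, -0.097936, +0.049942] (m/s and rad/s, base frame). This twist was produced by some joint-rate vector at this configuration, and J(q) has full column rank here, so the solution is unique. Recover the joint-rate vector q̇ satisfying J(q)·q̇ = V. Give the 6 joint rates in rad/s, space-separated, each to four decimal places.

0.6660 -0.2000 0.3430 -0.9110 -0.4560 0.7420

o_n = [-1.0418, -0.1083, -0.3758]
J₁: ẑ×o_n = [0.1083, -1.0418, 0.0000], ω = ẑ
J2: z=[-0.9877, -0.1564, 0.0000] o=[0.0673, -0.4247, 0.0000] → [0.0588, -0.3711, -0.4860, -0.9877, -0.1564, 0.0000]
J3: z=[-0.0984, 0.6216, 0.7771] o=[-0.2037, -0.1844, -0.2266] → [-0.1518, -0.6660, 0.5135, -0.0984, 0.6216, 0.7771]
J4: z=[-0.0984, 0.6216, 0.7771] o=[-0.5736, -0.0374, 0.2009] → [-0.3033, -0.4206, 0.2980, -0.0984, 0.6216, 0.7771]
J5: z=[0.1210, 0.7826, -0.6106] o=[-1.0971, -0.0194, 0.1203] → [-0.4425, 0.0262, -0.0540, 0.1210, 0.7826, -0.6106]
J6: z=[0.1210, 0.7826, -0.6106] o=[-0.8128, -0.2166, -0.4692] → [0.1393, 0.1285, 0.1923, 0.1210, 0.7826, -0.6106]
q̇ = J⁺·V = [0.6660, -0.2000, 0.3430, -0.9110, -0.4560, 0.7420]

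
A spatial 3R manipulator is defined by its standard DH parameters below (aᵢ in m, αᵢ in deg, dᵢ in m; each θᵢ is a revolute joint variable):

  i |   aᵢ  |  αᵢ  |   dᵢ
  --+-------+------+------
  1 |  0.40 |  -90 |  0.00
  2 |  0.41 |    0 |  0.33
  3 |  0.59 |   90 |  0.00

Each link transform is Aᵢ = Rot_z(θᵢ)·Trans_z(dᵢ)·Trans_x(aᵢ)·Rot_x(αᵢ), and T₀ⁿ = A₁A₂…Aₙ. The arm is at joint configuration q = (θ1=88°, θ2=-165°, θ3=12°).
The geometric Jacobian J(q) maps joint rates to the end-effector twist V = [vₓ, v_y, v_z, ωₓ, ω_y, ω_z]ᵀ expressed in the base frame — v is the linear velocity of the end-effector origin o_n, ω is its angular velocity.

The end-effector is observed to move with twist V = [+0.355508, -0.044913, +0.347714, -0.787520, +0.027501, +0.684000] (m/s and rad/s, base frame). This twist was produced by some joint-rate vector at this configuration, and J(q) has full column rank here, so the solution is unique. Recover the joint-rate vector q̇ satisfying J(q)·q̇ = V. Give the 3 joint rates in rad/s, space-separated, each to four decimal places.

o_n = [-0.3480, -0.5099, 0.3740]
J₁: ẑ×o_n = [0.5099, -0.3480, 0.0000], ω = ẑ
J2: z=[-0.9994, 0.0349, 0.0000] o=[0.0140, 0.3998, 0.0000] → [0.0131, 0.3737, 0.9217, -0.9994, 0.0349, 0.0000]
J3: z=[-0.9994, 0.0349, 0.0000] o=[-0.3297, 0.0155, 0.1061] → [0.0093, 0.2677, 0.5257, -0.9994, 0.0349, 0.0000]
q̇ = J⁺·V = [0.6840, -0.1680, 0.9560]

0.6840 -0.1680 0.9560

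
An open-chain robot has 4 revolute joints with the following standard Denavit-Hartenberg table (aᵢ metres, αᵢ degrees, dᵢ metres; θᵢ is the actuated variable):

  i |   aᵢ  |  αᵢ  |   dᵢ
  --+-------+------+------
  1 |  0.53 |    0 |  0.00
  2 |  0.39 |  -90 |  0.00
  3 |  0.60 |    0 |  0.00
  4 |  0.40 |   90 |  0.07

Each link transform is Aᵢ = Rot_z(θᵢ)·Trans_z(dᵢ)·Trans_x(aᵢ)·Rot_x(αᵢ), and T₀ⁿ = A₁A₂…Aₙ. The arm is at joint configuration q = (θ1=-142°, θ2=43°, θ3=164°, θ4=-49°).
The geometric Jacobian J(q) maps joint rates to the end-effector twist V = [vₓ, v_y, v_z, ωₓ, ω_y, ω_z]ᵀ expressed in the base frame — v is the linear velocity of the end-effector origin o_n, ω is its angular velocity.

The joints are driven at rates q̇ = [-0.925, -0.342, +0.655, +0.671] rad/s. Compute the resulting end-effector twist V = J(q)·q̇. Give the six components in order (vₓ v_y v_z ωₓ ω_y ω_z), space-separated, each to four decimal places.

o_n = [-0.2928, 0.0142, -0.5279]
J₁: ẑ×o_n = [-0.0142, -0.2928, 0.0000], ω = ẑ
J2: z=[0.0000, 0.0000, 1.0000] o=[-0.4176, -0.3263, 0.0000] → [-0.3405, 0.1248, 0.0000, 0.0000, 0.0000, 1.0000]
J3: z=[0.9877, -0.1564, 0.0000] o=[-0.4787, -0.7115, 0.0000] → [0.0826, 0.5214, 0.7458, 0.9877, -0.1564, 0.0000]
J4: z=[0.9877, -0.1564, 0.0000] o=[-0.3884, -0.1418, -0.1654] → [0.0567, 0.3581, 0.1690, 0.9877, -0.1564, 0.0000]
V = J·q̇ = [0.2217, 0.8100, 0.6019, 1.3097, -0.2074, -1.2670]

0.2217 0.8100 0.6019 1.3097 -0.2074 -1.2670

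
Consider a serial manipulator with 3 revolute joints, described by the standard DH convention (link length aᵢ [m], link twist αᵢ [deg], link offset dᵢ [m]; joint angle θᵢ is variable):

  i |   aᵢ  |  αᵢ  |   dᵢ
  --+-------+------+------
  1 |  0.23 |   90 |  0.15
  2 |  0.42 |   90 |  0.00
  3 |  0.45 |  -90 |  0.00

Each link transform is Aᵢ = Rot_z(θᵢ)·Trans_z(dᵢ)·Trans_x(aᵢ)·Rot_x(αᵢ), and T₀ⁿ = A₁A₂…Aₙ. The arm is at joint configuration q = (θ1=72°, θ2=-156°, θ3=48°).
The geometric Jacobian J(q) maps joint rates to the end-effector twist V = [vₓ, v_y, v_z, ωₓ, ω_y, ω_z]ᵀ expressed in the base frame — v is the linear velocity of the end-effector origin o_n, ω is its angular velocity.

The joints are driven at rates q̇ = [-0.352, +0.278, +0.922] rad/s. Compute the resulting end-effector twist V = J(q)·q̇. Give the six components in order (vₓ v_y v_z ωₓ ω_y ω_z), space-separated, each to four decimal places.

o_n = [0.1856, -0.5111, -0.1433]
J₁: ẑ×o_n = [0.5111, 0.1856, -0.0000], ω = ẑ
J2: z=[0.9511, -0.3090, 0.0000] o=[0.0711, 0.2187, 0.1500] → [0.0906, 0.2789, -0.6588, 0.9511, -0.3090, 0.0000]
J3: z=[-0.1257, -0.3868, 0.9135] o=[-0.0475, -0.1462, -0.0208] → [0.3808, 0.1975, 0.1360, -0.1257, -0.3868, 0.9135]
V = J·q̇ = [0.1964, 0.1943, -0.0577, 0.1485, -0.4426, 0.4903]

0.1964 0.1943 -0.0577 0.1485 -0.4426 0.4903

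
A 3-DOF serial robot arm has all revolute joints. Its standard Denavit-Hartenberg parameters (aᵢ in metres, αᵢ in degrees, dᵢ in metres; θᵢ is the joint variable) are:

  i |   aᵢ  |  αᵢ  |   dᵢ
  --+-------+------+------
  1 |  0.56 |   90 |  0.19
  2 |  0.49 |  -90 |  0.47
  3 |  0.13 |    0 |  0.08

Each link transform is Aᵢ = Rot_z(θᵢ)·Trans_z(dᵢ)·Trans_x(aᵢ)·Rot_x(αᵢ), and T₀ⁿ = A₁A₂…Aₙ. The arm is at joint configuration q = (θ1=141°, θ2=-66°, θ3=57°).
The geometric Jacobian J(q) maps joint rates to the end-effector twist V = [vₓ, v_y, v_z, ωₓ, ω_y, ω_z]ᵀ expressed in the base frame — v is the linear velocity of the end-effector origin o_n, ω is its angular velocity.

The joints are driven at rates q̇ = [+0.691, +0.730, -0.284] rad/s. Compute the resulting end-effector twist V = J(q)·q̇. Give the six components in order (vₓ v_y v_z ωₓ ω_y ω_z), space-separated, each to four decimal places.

o_n = [-0.4421, 0.8225, -0.2898]
J₁: ẑ×o_n = [-0.8225, -0.4421, 0.0000], ω = ẑ
J2: z=[0.6293, 0.7771, 0.0000] o=[-0.4352, 0.3524, 0.1900] → [-0.3729, 0.3019, 0.3012, 0.6293, 0.7771, 0.0000]
J3: z=[-0.7100, 0.5749, 0.4067] o=[-0.2943, 0.8431, -0.2576] → [-0.0101, -0.0829, 0.0996, -0.7100, 0.5749, 0.4067]
V = J·q̇ = [-0.8377, -0.0615, 0.1916, 0.6610, 0.4040, 0.5755]

-0.8377 -0.0615 0.1916 0.6610 0.4040 0.5755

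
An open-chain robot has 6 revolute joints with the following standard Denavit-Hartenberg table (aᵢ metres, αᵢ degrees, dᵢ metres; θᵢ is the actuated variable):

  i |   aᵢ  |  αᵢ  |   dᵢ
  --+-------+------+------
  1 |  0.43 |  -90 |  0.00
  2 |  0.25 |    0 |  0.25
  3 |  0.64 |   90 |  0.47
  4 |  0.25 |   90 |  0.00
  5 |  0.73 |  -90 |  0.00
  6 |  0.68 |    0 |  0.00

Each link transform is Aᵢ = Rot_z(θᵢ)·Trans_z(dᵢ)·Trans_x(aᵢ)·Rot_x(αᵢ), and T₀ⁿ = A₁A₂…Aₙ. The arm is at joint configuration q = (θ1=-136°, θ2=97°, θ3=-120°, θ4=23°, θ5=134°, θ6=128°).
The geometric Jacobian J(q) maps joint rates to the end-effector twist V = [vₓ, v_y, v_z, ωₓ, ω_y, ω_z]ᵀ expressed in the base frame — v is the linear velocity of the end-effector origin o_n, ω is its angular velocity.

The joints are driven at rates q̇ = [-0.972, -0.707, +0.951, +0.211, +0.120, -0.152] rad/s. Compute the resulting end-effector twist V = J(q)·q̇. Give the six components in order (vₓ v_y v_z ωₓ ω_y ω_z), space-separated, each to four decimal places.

o_n = [0.3218, -1.3942, 0.1384]
J₁: ẑ×o_n = [1.3942, 0.3218, -0.0000], ω = ẑ
J2: z=[0.6947, -0.7193, 0.0000] o=[-0.3093, -0.2987, 0.0000] → [-0.0996, -0.0961, -0.3070, 0.6947, -0.7193, 0.0000]
J3: z=[0.6947, -0.7193, 0.0000] o=[-0.1137, -0.4574, -0.2481] → [-0.2781, -0.2685, -0.3375, 0.6947, -0.7193, 0.0000]
J4: z=[0.2811, 0.2714, 0.9205] o=[-0.2110, -1.2047, 0.0019] → [0.2115, 0.4521, -0.1979, 0.2811, 0.2714, 0.9205]
J5: z=[-0.8982, 0.4123, 0.1527] o=[-0.2955, -1.4221, 0.0918] → [0.0149, 0.1361, -0.2796, -0.8982, 0.4123, 0.1527]
J6: z=[0.0480, 0.4370, -0.8982] o=[0.0235, -0.8386, 0.3928] → [-0.6102, -0.2557, -0.1570, 0.0480, 0.4370, -0.8982]
V = J·q̇ = [-1.4100, -0.3496, -0.1553, 0.1137, -0.1352, -0.6229]

-1.4100 -0.3496 -0.1553 0.1137 -0.1352 -0.6229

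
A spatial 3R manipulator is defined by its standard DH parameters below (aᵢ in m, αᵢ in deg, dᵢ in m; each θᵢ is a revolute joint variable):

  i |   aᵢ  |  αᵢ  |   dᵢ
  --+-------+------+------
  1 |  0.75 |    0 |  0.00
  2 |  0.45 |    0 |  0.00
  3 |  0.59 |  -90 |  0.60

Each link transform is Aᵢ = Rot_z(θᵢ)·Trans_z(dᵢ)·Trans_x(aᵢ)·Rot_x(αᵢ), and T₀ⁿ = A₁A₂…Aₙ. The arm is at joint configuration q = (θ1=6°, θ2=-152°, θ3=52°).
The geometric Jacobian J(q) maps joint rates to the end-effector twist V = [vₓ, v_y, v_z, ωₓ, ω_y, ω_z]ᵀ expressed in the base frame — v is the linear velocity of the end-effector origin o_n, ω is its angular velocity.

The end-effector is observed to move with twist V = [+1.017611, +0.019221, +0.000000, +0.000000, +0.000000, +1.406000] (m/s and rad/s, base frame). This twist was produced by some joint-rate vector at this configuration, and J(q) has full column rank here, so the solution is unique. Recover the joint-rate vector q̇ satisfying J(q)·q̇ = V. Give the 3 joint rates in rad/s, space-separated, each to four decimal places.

o_n = [0.3317, -0.7618, 0.6000]
J₁: ẑ×o_n = [0.7618, 0.3317, -0.0000], ω = ẑ
J2: z=[0.0000, 0.0000, 1.0000] o=[0.7459, 0.0784, 0.0000] → [0.8402, -0.4142, 0.0000, 0.0000, 0.0000, 1.0000]
J3: z=[0.0000, 0.0000, 1.0000] o=[0.3728, -0.1732, 0.0000] → [0.5886, -0.0412, 0.0000, 0.0000, 0.0000, 1.0000]
q̇ = J⁺·V = [0.5700, 0.3630, 0.4730]

0.5700 0.3630 0.4730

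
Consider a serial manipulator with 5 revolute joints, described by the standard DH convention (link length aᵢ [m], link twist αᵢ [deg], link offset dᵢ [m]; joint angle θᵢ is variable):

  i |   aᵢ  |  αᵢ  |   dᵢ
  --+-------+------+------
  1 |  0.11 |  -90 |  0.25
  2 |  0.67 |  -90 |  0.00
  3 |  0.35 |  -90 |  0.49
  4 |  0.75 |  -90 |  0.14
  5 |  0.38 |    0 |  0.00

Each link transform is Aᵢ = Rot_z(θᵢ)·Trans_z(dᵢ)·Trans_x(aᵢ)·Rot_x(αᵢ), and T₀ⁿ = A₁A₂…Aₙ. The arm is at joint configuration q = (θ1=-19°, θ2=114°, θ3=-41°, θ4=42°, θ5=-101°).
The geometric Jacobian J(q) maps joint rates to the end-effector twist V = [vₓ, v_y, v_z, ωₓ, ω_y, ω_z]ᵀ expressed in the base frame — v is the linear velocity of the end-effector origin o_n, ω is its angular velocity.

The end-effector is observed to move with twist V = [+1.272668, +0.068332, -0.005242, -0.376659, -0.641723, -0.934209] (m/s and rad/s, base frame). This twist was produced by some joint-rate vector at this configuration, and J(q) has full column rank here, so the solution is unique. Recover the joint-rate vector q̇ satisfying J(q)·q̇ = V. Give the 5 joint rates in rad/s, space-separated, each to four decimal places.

o_n = [-0.5062, 0.3570, -1.2431]
J₁: ẑ×o_n = [-0.3570, -0.5062, 0.0000], ω = ẑ
J2: z=[0.3256, 0.9455, 0.0000] o=[0.1040, -0.0358, 0.2500] → [-1.4117, 0.4861, 0.7049, 0.3256, 0.9455, 0.0000]
J3: z=[-0.8638, 0.2974, 0.4067] o=[-0.1537, 0.0529, -0.3621] → [-0.3857, -0.9044, -0.1578, -0.8638, 0.2974, 0.4067]
J4: z=[-0.4980, -0.6267, -0.5993] o=[-0.6037, 0.4507, -0.4041] → [0.4696, -0.4763, 0.1078, -0.4980, -0.6267, -0.5993]
J5: z=[0.6932, -0.7030, 0.1591] o=[-0.2827, 0.6152, -1.0764] → [0.1582, 0.0800, -0.3361, 0.6932, -0.7030, 0.1591]
q̇ = J⁺·V = [-0.2100, -0.5430, -0.6290, 0.6140, -0.6310]

-0.2100 -0.5430 -0.6290 0.6140 -0.6310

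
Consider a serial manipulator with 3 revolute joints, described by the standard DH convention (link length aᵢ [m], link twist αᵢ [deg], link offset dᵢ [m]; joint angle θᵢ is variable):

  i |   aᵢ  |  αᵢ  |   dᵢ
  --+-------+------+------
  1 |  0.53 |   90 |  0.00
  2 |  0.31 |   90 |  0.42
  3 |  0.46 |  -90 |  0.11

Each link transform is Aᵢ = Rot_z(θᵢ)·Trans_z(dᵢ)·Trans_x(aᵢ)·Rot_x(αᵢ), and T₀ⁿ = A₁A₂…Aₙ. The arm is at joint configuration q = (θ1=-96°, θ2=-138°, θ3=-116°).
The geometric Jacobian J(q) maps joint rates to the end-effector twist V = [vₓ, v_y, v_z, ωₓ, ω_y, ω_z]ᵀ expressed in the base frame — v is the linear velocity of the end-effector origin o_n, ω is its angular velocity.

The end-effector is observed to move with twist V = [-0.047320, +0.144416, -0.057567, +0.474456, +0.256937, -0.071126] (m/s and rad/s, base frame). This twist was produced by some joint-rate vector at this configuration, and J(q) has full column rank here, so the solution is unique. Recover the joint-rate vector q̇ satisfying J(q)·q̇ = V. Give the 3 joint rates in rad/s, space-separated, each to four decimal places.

-0.4100 -0.4450 0.4560

o_n = [-0.0458, -0.3731, 0.0092]
J₁: ẑ×o_n = [0.3731, -0.0458, 0.0000], ω = ẑ
J2: z=[-0.9945, 0.1045, 0.0000] o=[-0.0554, -0.5271, 0.0000] → [0.0010, 0.0092, -0.1541, -0.9945, 0.1045, 0.0000]
J3: z=[0.0699, 0.6655, 0.7431] o=[-0.4490, -0.2541, -0.2074] → [0.2327, 0.2845, -0.2766, 0.0699, 0.6655, 0.7431]
q̇ = J⁺·V = [-0.4100, -0.4450, 0.4560]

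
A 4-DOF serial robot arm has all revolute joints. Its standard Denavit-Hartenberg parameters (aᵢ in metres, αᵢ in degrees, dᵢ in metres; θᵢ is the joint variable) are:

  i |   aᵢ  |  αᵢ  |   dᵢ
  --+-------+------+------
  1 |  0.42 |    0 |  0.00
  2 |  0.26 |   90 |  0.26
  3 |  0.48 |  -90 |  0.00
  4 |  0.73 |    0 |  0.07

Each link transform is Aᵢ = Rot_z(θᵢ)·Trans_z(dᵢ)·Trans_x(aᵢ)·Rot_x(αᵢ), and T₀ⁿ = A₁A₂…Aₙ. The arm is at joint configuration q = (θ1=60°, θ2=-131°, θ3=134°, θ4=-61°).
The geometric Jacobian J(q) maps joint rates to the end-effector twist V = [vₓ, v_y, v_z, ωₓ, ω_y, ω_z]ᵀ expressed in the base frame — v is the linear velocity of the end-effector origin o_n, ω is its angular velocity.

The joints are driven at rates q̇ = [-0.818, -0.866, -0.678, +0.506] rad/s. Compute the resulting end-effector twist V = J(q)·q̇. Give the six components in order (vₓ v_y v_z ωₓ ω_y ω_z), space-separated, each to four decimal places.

o_n = [-0.5140, 0.5054, 0.8112]
J₁: ẑ×o_n = [-0.5054, -0.5140, 0.0000], ω = ẑ
J2: z=[0.0000, 0.0000, 1.0000] o=[0.2100, 0.3637, 0.0000] → [-0.1416, -0.7240, 0.0000, 0.0000, 0.0000, 1.0000]
J3: z=[-0.9455, -0.3256, 0.0000] o=[0.2946, 0.1179, 0.2600] → [-0.1795, 0.5212, -0.6296, -0.9455, -0.3256, 0.0000]
J4: z=[-0.2342, 0.6801, -0.6947] o=[0.1861, 0.4332, 0.6053] → [0.1902, 0.5346, 0.4593, -0.2342, 0.6801, -0.6947]
V = J·q̇ = [0.7540, 0.9646, 0.6593, 0.5226, 0.5649, -2.0355]

0.7540 0.9646 0.6593 0.5226 0.5649 -2.0355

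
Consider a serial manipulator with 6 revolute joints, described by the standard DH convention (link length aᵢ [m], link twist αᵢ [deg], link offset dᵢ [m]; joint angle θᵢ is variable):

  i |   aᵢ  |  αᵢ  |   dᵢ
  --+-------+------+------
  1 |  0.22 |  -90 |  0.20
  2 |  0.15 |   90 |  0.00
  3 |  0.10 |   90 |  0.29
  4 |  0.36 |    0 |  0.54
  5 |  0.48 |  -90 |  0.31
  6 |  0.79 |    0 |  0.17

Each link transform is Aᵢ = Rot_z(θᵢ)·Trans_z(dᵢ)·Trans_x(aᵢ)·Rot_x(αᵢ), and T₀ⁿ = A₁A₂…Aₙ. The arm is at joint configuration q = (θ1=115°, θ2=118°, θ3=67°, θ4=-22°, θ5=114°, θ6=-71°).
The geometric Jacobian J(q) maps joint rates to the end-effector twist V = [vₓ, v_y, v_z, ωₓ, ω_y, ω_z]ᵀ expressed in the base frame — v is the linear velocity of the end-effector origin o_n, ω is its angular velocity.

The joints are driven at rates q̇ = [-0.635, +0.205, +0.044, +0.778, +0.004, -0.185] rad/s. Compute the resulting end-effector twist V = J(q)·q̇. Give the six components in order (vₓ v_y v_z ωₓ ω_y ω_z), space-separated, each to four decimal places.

0.7175 -0.3542 0.1242 0.0752 -0.3261 -1.3580

o_n = [0.2831, 0.3505, -1.7285]
J₁: ẑ×o_n = [-0.3505, 0.2831, 0.0000], ω = ẑ
J2: z=[-0.9063, -0.4226, 0.0000] o=[-0.0930, 0.1994, 0.2000] → [0.8150, -1.7478, 0.0220, -0.9063, -0.4226, 0.0000]
J3: z=[-0.3731, 0.8002, -0.4695] o=[-0.0632, 0.1356, 0.0676] → [-1.3363, -0.8328, -0.3574, -0.3731, 0.8002, -0.4695]
J4: z=[0.5368, -0.2265, -0.8128] o=[-0.2471, 0.3121, -0.1031] → [0.3994, 0.4415, 0.1407, 0.5368, -0.2265, -0.8128]
J5: z=[0.5368, -0.2265, -0.8128] o=[-0.1595, -0.1035, -0.5938] → [0.6260, 0.2493, 0.3440, 0.5368, -0.2265, -0.8128]
J6: z=[0.7693, 0.5270, 0.3612] o=[-0.1595, 0.2195, -1.0652] → [-0.3969, 0.6701, -0.1324, 0.7693, 0.5270, 0.3612]
V = J·q̇ = [0.7175, -0.3542, 0.1242, 0.0752, -0.3261, -1.3580]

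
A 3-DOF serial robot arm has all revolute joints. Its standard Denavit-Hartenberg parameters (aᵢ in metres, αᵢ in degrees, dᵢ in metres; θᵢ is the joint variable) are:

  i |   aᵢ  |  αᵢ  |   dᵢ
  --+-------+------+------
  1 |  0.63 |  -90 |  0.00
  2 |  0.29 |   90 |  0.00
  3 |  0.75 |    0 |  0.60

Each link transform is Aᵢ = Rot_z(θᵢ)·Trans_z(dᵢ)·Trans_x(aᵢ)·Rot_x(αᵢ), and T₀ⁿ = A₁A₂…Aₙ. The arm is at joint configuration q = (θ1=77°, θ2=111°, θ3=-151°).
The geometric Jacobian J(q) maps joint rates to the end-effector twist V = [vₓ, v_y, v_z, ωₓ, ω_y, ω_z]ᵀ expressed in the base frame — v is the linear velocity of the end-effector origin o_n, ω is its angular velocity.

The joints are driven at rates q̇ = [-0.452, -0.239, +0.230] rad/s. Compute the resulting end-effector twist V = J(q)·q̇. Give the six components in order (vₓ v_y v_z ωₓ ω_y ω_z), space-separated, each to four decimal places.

o_n = [0.6515, 1.2056, 0.1266]
J₁: ẑ×o_n = [-1.2056, 0.6515, 0.0000], ω = ẑ
J2: z=[-0.9744, 0.2250, 0.0000] o=[0.1417, 0.6139, 0.0000] → [0.0285, 0.1234, -0.6913, -0.9744, 0.2250, 0.0000]
J3: z=[0.2100, 0.9097, -0.3584] o=[0.1183, 0.5126, -0.2707] → [0.6098, -0.2745, -0.3395, 0.2100, 0.9097, -0.3584]
V = J·q̇ = [0.6784, -0.3871, 0.0871, 0.2812, 0.1555, -0.5344]

0.6784 -0.3871 0.0871 0.2812 0.1555 -0.5344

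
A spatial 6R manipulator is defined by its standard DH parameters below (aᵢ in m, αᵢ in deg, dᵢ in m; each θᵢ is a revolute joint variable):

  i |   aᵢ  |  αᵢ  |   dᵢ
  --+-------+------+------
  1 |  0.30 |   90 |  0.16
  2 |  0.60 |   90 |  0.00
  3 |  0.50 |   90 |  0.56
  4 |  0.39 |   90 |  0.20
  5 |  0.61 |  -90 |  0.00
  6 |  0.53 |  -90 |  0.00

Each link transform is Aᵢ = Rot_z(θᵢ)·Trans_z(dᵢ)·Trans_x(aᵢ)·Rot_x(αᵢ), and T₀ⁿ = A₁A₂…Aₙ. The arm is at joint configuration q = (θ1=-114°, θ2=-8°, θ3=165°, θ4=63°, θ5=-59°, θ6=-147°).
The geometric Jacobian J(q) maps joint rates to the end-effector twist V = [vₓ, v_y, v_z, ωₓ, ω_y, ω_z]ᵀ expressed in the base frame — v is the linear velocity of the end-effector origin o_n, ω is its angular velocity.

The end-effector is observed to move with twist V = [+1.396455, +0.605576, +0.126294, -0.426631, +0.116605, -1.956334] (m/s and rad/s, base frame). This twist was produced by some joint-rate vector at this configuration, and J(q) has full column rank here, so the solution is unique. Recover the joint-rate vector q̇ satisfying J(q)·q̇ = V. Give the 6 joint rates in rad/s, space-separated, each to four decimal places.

o_n = [-0.2243, 0.2534, -0.6389]
J₁: ẑ×o_n = [-0.2534, -0.2243, 0.0000], ω = ẑ
J2: z=[-0.9135, 0.4067, 0.0000] o=[-0.1220, -0.2741, 0.1600] → [-0.3249, -0.7298, -0.4402, -0.9135, 0.4067, 0.0000]
J3: z=[0.0566, 0.1271, -0.9903] o=[-0.3637, -0.8169, 0.0765] → [0.9688, -0.0975, 0.0429, 0.0566, 0.1271, -0.9903]
J4: z=[-0.9867, 0.1587, -0.0360] o=[-0.2557, -0.2561, -0.4108] → [-0.0179, -0.2262, -0.5077, -0.9867, 0.1587, -0.0360]
J5: z=[0.1103, 0.8147, 0.5694] o=[-0.4063, -0.0068, -0.7384] → [-0.0671, 0.0927, -0.1196, 0.1103, 0.8147, 0.5694]
J6: z=[-0.4055, 0.5599, -0.7225] o=[0.1472, 0.0854, -0.9775] → [0.3109, 0.4058, 0.1399, -0.4055, 0.5599, -0.7225]
q̇ = J⁺·V = [-0.2620, -0.6750, 0.8680, 0.7250, -0.3670, 0.8300]

-0.2620 -0.6750 0.8680 0.7250 -0.3670 0.8300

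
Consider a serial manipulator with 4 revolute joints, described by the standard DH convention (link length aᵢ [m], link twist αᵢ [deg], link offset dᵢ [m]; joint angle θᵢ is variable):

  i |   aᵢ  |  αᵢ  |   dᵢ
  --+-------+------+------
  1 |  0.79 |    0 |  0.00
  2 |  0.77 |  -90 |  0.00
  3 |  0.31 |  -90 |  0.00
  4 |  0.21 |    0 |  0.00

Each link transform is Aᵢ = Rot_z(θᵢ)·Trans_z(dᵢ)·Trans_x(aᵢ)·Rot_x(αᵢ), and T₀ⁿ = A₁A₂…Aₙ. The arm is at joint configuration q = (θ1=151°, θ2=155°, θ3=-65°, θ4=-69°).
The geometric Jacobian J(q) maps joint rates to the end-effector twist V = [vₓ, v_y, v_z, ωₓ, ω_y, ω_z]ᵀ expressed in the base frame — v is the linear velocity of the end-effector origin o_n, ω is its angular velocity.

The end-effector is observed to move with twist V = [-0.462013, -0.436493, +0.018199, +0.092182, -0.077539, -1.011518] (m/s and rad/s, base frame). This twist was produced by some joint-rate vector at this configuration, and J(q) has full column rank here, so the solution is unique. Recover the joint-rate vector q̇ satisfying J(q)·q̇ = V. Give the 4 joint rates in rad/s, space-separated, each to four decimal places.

o_n = [0.0160, -0.2564, 0.3492]
J₁: ẑ×o_n = [0.2564, 0.0160, -0.0000], ω = ẑ
J2: z=[0.0000, 0.0000, 1.0000] o=[-0.6909, 0.3830, 0.0000] → [0.6394, 0.7069, -0.0000, 0.0000, 0.0000, 1.0000]
J3: z=[0.8090, 0.5878, 0.0000] o=[-0.2384, -0.2399, 0.0000] → [0.2052, -0.2825, -0.1628, 0.8090, 0.5878, 0.0000]
J4: z=[0.5327, -0.7332, -0.4226] o=[-0.1613, -0.3459, 0.2810] → [-0.0122, -0.1113, 0.1777, 0.5327, -0.7332, -0.4226]
q̇ = J⁺·V = [-0.3800, -0.5770, 0.0290, 0.1290]

-0.3800 -0.5770 0.0290 0.1290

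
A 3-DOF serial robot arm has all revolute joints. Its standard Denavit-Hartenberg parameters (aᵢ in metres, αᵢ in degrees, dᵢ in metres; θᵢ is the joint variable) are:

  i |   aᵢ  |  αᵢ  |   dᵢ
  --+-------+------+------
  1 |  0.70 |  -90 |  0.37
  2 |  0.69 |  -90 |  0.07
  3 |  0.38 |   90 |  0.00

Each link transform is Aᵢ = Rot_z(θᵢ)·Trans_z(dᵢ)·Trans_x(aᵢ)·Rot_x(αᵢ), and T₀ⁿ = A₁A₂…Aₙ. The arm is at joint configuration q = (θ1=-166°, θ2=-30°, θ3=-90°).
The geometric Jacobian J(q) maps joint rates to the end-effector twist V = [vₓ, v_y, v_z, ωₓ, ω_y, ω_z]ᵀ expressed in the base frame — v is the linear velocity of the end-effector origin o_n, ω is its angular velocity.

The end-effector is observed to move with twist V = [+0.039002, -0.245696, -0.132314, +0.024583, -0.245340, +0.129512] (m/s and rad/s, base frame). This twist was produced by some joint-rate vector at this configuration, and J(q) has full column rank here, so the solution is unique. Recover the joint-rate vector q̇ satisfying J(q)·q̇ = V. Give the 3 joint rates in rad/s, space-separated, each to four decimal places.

o_n = [-1.1501, -0.7505, 0.7150]
J₁: ẑ×o_n = [0.7505, -1.1501, 0.0000], ω = ẑ
J2: z=[0.2419, -0.9703, 0.0000] o=[-0.6792, -0.1693, 0.3700] → [-0.3348, -0.0835, -0.5976, 0.2419, -0.9703, 0.0000]
J3: z=[-0.4851, -0.1210, -0.8660] o=[-1.2421, -0.3818, 0.7150] → [-0.3193, -0.0796, 0.1900, -0.4851, -0.1210, -0.8660]
q̇ = J⁺·V = [0.1910, 0.2440, 0.0710]

0.1910 0.2440 0.0710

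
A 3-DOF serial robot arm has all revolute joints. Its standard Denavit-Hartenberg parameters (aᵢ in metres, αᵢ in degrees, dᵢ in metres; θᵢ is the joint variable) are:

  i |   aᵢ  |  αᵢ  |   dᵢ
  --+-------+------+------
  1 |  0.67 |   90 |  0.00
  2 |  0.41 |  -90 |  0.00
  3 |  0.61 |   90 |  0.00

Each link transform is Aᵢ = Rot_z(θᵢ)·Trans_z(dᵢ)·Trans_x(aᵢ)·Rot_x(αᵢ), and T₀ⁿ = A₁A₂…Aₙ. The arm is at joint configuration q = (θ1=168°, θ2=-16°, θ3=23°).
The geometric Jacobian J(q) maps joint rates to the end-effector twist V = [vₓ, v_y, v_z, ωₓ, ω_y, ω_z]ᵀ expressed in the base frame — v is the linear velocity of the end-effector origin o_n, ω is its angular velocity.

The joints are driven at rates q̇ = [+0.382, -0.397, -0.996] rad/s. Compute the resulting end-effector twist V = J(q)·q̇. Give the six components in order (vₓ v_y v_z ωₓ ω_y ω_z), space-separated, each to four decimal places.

-0.0413 -0.0458 -0.4362 0.1860 -0.4454 -0.5754

o_n = [-1.6184, 0.1003, -0.2678]
J₁: ẑ×o_n = [-0.1003, -1.6184, 0.0000], ω = ẑ
J2: z=[0.2079, 0.9781, 0.0000] o=[-0.6554, 0.1393, 0.0000] → [-0.2619, 0.0557, 0.9339, 0.2079, 0.9781, 0.0000]
J3: z=[-0.2696, 0.0573, 0.9613] o=[-1.0409, 0.2212, -0.1130] → [0.1074, -0.5969, 0.0657, -0.2696, 0.0573, 0.9613]
V = J·q̇ = [-0.0413, -0.0458, -0.4362, 0.1860, -0.4454, -0.5754]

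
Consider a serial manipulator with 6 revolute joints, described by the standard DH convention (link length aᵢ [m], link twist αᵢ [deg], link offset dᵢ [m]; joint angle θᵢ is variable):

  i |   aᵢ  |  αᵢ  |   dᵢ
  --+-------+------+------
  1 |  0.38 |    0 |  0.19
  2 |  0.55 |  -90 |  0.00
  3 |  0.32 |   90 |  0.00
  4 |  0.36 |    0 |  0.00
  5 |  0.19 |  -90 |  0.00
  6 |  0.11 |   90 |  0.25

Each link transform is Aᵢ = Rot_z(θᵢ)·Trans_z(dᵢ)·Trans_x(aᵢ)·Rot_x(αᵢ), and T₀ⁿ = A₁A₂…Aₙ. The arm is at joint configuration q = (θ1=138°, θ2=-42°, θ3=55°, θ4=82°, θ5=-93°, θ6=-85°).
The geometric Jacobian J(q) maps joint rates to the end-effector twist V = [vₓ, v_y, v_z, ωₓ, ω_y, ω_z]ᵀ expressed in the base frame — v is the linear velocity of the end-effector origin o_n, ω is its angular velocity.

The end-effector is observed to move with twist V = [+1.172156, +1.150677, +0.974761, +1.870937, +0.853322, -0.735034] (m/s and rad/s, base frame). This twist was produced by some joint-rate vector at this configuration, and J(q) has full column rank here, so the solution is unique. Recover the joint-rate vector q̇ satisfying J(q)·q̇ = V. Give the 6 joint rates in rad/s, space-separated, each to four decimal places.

o_n = [-0.9468, 1.1817, -0.2499]
J₁: ẑ×o_n = [-1.1817, -0.9468, 0.0000], ω = ẑ
J2: z=[0.0000, 0.0000, 1.0000] o=[-0.2824, 0.2543, 0.1900] → [-0.9274, -0.6644, 0.0000, 0.0000, 0.0000, 1.0000]
J3: z=[-0.9945, -0.1045, 0.0000] o=[-0.3399, 0.8013, 0.1900] → [0.0460, -0.4375, -0.4418, -0.9945, -0.1045, 0.0000]
J4: z=[-0.0856, 0.8147, 0.5736] o=[-0.3591, 0.9838, -0.0721] → [-0.2583, -0.3523, 0.4619, -0.0856, 0.8147, 0.5736]
J5: z=[-0.0856, 0.8147, 0.5736] o=[-0.7166, 0.9751, -0.1132] → [-0.2299, -0.1437, 0.1698, -0.0856, 0.8147, 0.5736]
J6: z=[-0.9877, 0.0062, -0.1563] o=[-0.6917, 1.0853, -0.2659] → [0.0152, 0.0557, -0.0936, -0.9877, 0.0062, -0.1563]
q̇ = J⁺·V = [-0.6110, -0.8110, -0.9820, 0.9960, -0.0670, -0.9860]

-0.6110 -0.8110 -0.9820 0.9960 -0.0670 -0.9860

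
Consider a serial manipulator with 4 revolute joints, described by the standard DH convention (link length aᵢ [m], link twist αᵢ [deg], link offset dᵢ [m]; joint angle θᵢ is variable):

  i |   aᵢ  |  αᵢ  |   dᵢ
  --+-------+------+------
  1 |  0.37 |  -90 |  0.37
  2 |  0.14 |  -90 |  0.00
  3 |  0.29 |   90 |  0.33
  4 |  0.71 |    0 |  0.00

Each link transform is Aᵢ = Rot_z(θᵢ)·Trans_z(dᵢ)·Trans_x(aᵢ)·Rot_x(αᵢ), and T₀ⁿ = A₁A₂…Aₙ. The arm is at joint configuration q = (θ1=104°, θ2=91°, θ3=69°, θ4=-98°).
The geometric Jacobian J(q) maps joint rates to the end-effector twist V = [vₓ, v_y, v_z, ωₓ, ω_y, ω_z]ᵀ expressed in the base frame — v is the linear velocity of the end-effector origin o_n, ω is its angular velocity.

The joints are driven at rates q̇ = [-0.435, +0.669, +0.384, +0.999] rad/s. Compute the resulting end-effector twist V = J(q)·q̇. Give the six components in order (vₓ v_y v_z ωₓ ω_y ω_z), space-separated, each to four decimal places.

1.0043 0.1206 -0.4320 -0.8997 -0.6368 -1.3608

o_n = [-0.0057, 0.7606, 0.1550]
J₁: ẑ×o_n = [-0.7606, -0.0057, 0.0000], ω = ẑ
J2: z=[-0.9703, -0.2419, 0.0000] o=[-0.0895, 0.3590, 0.3700] → [0.0520, -0.2086, -0.3694, -0.9703, -0.2419, 0.0000]
J3: z=[0.2419, -0.9701, 0.0175] o=[-0.0889, 0.3566, 0.2300] → [0.0657, 0.0196, 0.1785, 0.2419, -0.9701, 0.0175]
J4: z=[-0.3438, -0.1025, -0.9334] o=[0.2540, 0.1002, 0.1319] → [0.6141, 0.2504, -0.2537, -0.3438, -0.1025, -0.9334]
V = J·q̇ = [1.0043, 0.1206, -0.4320, -0.8997, -0.6368, -1.3608]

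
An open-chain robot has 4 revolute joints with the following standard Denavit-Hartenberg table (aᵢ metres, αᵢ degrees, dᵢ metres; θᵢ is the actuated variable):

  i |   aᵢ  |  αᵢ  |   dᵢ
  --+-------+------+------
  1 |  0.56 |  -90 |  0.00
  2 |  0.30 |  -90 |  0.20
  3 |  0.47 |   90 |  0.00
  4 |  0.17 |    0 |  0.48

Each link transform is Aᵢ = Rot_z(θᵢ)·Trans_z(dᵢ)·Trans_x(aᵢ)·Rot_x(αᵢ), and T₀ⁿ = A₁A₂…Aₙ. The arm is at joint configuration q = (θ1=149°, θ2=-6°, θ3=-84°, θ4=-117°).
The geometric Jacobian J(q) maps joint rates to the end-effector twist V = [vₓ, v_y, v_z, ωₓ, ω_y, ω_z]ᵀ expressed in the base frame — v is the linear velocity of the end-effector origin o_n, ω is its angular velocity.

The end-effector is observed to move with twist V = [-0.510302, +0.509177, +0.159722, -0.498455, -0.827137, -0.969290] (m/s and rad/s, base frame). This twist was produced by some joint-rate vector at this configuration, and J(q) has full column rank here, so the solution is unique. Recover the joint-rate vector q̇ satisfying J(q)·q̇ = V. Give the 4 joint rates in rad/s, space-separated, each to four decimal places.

-0.7100 0.9630 0.2580 0.0260

o_n = [-0.6803, -0.3389, 0.1364]
J₁: ẑ×o_n = [0.3389, -0.6803, 0.0000], ω = ẑ
J2: z=[-0.5150, -0.8572, 0.0000] o=[-0.4800, 0.2884, 0.0000] → [-0.1169, 0.0702, 0.1514, -0.5150, -0.8572, 0.0000]
J3: z=[-0.0896, 0.0538, -0.9945] o=[-0.8388, 0.2707, 0.0314] → [-0.6005, -0.1482, 0.0461, -0.0896, 0.0538, -0.9945]
J4: z=[0.7940, -0.5990, -0.1040] o=[-1.1214, -0.1048, 0.0365] → [-0.0842, -0.1252, 0.0784, 0.7940, -0.5990, -0.1040]
q̇ = J⁺·V = [-0.7100, 0.9630, 0.2580, 0.0260]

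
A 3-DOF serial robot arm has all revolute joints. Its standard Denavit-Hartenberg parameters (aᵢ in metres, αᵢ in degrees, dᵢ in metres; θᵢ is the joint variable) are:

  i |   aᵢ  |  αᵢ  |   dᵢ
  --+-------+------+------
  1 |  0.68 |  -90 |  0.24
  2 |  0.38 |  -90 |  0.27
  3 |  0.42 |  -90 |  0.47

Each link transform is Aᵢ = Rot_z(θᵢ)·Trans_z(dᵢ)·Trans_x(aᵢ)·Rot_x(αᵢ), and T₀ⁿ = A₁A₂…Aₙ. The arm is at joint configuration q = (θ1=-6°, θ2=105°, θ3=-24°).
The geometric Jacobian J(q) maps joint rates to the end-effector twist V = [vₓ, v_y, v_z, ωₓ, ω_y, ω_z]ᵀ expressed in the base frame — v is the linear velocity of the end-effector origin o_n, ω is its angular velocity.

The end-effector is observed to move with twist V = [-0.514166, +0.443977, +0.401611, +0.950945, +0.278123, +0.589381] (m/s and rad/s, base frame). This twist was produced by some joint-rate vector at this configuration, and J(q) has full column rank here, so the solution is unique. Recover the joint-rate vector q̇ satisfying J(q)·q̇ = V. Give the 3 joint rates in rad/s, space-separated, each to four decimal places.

0.8350 0.3760 -0.9490

o_n = [0.0743, 0.4355, -0.3760]
J₁: ẑ×o_n = [-0.4355, 0.0743, 0.0000], ω = ẑ
J2: z=[0.1045, 0.9945, 0.0000] o=[0.6763, -0.0711, 0.2400] → [-0.6126, 0.0644, 0.6516, 0.1045, 0.9945, 0.0000]
J3: z=[-0.9606, 0.1010, 0.2588] o=[0.6067, 0.2077, -0.1271] → [-0.0841, -0.3770, -0.1650, -0.9606, 0.1010, 0.2588]
q̇ = J⁺·V = [0.8350, 0.3760, -0.9490]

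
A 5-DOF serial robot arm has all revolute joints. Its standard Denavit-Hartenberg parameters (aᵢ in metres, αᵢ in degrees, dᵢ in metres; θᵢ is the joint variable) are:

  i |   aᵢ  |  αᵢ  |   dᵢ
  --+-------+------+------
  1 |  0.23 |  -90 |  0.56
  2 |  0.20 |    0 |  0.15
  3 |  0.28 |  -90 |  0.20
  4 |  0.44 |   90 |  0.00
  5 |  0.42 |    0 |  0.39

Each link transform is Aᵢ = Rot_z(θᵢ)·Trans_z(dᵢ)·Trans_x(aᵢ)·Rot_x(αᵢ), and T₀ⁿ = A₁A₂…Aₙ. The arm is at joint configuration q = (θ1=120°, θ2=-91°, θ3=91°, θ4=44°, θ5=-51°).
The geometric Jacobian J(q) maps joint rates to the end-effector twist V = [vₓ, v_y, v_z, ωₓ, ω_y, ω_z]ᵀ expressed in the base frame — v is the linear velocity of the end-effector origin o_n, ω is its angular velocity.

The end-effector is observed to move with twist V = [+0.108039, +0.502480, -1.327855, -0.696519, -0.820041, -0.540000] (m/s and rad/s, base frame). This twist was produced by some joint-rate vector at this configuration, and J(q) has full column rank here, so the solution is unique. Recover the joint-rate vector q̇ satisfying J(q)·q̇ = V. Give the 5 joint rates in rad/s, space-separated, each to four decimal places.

o_n = [-0.7644, 1.0414, 1.0864]
J₁: ẑ×o_n = [-1.0414, -0.7644, 0.0000], ω = ẑ
J2: z=[-0.8660, -0.5000, 0.0000] o=[-0.1150, 0.1992, 0.5600] → [-0.2632, 0.4559, -1.0541, -0.8660, -0.5000, 0.0000]
J3: z=[-0.8660, -0.5000, 0.0000] o=[-0.2432, 0.1212, 0.7600] → [-0.1632, 0.2827, -1.0576, -0.8660, -0.5000, 0.0000]
J4: z=[-0.0000, -0.0000, -1.0000] o=[-0.5564, 0.2637, 0.7600] → [0.7777, 0.2080, -0.0000, -0.0000, -0.0000, -1.0000]
J5: z=[-0.9703, 0.2419, 0.0000] o=[-0.4499, 0.6906, 0.7600] → [0.0790, 0.3167, -0.2643, -0.9703, 0.2419, 0.0000]
q̇ = J⁺·V = [-0.0850, 0.6670, 0.7210, 0.4550, -0.5210]

-0.0850 0.6670 0.7210 0.4550 -0.5210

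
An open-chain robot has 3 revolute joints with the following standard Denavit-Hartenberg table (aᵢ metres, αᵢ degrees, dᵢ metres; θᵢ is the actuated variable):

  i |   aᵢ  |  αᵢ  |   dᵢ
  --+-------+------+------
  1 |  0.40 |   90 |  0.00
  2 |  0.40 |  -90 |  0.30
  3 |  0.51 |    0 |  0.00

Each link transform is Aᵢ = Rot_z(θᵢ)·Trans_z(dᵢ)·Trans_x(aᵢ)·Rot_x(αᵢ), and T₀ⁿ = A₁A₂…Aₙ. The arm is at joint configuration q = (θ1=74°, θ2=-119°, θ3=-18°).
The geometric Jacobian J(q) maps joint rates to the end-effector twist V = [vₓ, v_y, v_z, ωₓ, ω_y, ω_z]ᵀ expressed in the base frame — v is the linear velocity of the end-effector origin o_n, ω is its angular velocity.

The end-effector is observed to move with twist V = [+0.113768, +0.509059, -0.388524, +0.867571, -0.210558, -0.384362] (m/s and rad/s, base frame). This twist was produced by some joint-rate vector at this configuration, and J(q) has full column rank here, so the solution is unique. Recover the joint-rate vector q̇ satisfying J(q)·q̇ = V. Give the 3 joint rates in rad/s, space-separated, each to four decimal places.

-0.3640 0.8920 0.0420

o_n = [0.4319, -0.1541, -0.7741]
J₁: ẑ×o_n = [0.1541, 0.4319, -0.0000], ω = ẑ
J2: z=[0.9613, -0.2756, 0.0000] o=[0.1103, 0.3845, 0.0000] → [0.2134, 0.7441, -0.4291, 0.9613, -0.2756, 0.0000]
J3: z=[0.2411, 0.8407, -0.4848] o=[0.3452, 0.1154, -0.3498] → [-0.4873, 0.0602, -0.1378, 0.2411, 0.8407, -0.4848]
q̇ = J⁺·V = [-0.3640, 0.8920, 0.0420]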